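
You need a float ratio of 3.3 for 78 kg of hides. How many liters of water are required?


257.4 L

Water = hide weight x target ratio
Water = 78 x 3.3 = 257.4 L


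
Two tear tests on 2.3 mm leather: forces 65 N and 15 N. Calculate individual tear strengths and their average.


Tear 1 = 28.3 N/mm
Tear 2 = 6.5 N/mm
Average = 17.4 N/mm

Tear 1 = 65 / 2.3 = 28.3 N/mm
Tear 2 = 15 / 2.3 = 6.5 N/mm
Average = (28.3 + 6.5) / 2 = 17.4 N/mm


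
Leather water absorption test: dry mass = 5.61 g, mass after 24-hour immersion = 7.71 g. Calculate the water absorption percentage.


Water absorbed = 7.71 - 5.61 = 2.10 g
WA% = 2.10 / 5.61 x 100 = 37.4%


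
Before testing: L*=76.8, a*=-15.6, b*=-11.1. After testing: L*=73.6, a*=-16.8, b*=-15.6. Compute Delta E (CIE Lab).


dL = 73.6 - 76.8 = -3.2
da = -16.8 - (-15.6) = -1.2
db = -15.6 - (-11.1) = -4.5
dE = sqrt((-3.2)^2 + (-1.2)^2 + (-4.5)^2) = 5.65


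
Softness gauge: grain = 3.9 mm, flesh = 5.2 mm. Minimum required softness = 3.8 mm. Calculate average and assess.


Average softness = 4.55 mm
Meets requirement: Yes

Average = (3.9 + 5.2) / 2 = 4.55 mm
Minimum = 3.8 mm
Meets requirement: Yes


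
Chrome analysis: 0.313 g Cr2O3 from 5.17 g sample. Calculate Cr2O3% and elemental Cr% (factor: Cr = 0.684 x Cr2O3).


Cr2O3 = 6.05%
Cr = 4.14%


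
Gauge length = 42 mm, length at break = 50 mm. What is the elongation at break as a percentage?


19.0%


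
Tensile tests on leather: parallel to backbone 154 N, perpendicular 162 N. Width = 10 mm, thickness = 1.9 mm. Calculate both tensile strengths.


Area = 10 x 1.9 = 19.0 mm^2
TS (parallel) = 154 / 19.0 = 8.11 N/mm^2
TS (perpendicular) = 162 / 19.0 = 8.53 N/mm^2


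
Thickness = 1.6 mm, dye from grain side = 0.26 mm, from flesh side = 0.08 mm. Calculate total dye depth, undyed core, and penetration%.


Total dyed = 0.26 + 0.08 = 0.34 mm
Undyed core = 1.6 - 0.34 = 1.26 mm
Penetration = 0.34 / 1.6 x 100 = 21.3%


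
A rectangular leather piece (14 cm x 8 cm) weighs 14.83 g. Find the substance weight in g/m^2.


Area = 14 x 8 = 112 cm^2
SW = 14.83 / 112 x 10000 = 1324.1 g/m^2


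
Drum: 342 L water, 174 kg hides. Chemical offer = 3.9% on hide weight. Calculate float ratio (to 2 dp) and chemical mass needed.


Float ratio = 1.97
Chemical needed = 6.786 kg


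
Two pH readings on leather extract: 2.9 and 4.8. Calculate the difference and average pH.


Difference = |2.9 - 4.8| = 1.9
Average = (2.9 + 4.8) / 2 = 3.85


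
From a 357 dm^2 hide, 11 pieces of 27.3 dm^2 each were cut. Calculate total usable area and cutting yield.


Total usable = 11 x 27.3 = 300.3 dm^2
Yield = 300.3 / 357 x 100 = 84.1%


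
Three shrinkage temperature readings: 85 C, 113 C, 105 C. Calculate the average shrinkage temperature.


101.0 C

Average = (85 + 113 + 105) / 3
Average = 303 / 3 = 101.0 C


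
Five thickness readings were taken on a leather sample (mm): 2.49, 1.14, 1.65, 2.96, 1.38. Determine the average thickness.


Sum = 2.49 + 1.14 + 1.65 + 2.96 + 1.38 = 9.62
Average = 9.62 / 5 = 1.92 mm


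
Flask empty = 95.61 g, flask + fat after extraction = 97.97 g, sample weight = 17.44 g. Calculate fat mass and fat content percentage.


Fat mass = 2.36 g
Fat content = 13.5%

Fat mass = 97.97 - 95.61 = 2.36 g
Fat% = 2.36 / 17.44 x 100 = 13.5%


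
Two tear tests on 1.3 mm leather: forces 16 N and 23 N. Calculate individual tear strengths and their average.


Tear 1 = 16 / 1.3 = 12.3 N/mm
Tear 2 = 23 / 1.3 = 17.7 N/mm
Average = (12.3 + 17.7) / 2 = 15.0 N/mm


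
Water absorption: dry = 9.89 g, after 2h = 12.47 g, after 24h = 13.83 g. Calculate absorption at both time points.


WA (2h) = (12.47 - 9.89) / 9.89 x 100 = 26.1%
WA (24h) = (13.83 - 9.89) / 9.89 x 100 = 39.8%


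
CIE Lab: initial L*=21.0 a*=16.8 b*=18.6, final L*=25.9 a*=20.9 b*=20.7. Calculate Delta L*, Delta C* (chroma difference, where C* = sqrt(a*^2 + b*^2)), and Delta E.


Delta L* = 25.9 - 21.0 = 4.9
C1* = sqrt((16.8)^2 + (18.6)^2) = 25.064
C2* = sqrt((20.9)^2 + (20.7)^2) = 29.416
Delta C* = 29.416 - 25.064 = 4.35
Delta E = sqrt((4.9)^2 + (4.1)^2 + (2.1)^2) = 6.73


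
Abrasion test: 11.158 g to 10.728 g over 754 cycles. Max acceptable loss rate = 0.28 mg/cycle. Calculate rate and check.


Loss = 11.158 - 10.728 = 0.430 g
Rate = 0.430 g / 754 cycles x 1000 = 0.570 mg/cycle
Max = 0.28 mg/cycle
Passes: No


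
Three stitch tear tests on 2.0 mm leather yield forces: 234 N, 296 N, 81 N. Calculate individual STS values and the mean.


STS1 = 234 / 2.0 = 117.0 N/mm
STS2 = 296 / 2.0 = 148.0 N/mm
STS3 = 81 / 2.0 = 40.5 N/mm
Mean = (117.0 + 148.0 + 40.5) / 3 = 101.8 N/mm


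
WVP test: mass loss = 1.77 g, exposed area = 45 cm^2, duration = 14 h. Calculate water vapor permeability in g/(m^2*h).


WVP = mass_loss / (area x time) x 10000
WVP = 1.77 / (45 x 14) x 10000
WVP = 1.77 / 630 x 10000 = 28.10 g/(m^2*h)


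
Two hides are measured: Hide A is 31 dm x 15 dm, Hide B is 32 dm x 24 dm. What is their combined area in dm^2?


Hide A area = 31 x 15 = 465 dm^2
Hide B area = 32 x 24 = 768 dm^2
Total = 465 + 768 = 1233 dm^2


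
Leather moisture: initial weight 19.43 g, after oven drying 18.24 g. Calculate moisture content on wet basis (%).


6.1%


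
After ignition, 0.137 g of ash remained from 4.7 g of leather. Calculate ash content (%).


2.91%

Ash% = 0.137 / 4.7 x 100
Ash% = 2.91%


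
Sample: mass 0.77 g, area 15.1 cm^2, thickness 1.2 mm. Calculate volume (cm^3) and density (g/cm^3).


Volume = 1.812 cm^3
Density = 0.425 g/cm^3

Thickness in cm = 1.2 / 10 = 0.12 cm
Volume = 15.1 x 0.12 = 1.812 cm^3
Density = 0.77 / 1.812 = 0.425 g/cm^3


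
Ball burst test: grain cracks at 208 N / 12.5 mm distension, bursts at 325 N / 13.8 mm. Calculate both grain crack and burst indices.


Crack index = 16.6 N/mm
Burst index = 23.6 N/mm

Crack index = 208 / 12.5 = 16.6 N/mm
Burst index = 325 / 13.8 = 23.6 N/mm


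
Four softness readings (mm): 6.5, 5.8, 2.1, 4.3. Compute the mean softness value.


Sum = 6.5 + 5.8 + 2.1 + 4.3
Mean = 18.7 / 4 = 4.68 mm


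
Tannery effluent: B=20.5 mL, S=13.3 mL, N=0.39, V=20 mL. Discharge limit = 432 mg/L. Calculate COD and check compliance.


COD = (20.5 - 13.3) x 0.39 x 8000 / 20 = 1123.2 mg/L
Limit: 432 mg/L
Compliant: No


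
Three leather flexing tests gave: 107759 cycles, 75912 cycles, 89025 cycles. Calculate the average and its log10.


Average = (107759 + 75912 + 89025) / 3 = 90899 cycles
log10(90899) = 4.96


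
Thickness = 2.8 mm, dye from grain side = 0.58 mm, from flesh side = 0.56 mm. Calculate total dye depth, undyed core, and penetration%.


Total dyed = 1.14 mm
Undyed core = 1.66 mm
Penetration = 40.7%

Total dyed = 0.58 + 0.56 = 1.14 mm
Undyed core = 2.8 - 1.14 = 1.66 mm
Penetration = 1.14 / 2.8 x 100 = 40.7%


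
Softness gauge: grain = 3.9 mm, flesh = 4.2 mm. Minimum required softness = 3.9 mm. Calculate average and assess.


Average softness = 4.05 mm
Meets requirement: Yes


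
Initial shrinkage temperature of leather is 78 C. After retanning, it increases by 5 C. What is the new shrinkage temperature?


83 C

New Ts = 78 + 5 = 83 C


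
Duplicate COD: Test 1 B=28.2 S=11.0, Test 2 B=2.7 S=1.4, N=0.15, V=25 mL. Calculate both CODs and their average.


COD1 = (28.2 - 11.0) x 0.15 x 8000 / 25 = 825.6 mg/L
COD2 = (2.7 - 1.4) x 0.15 x 8000 / 25 = 62.4 mg/L
Average = (825.6 + 62.4) / 2 = 444.0 mg/L


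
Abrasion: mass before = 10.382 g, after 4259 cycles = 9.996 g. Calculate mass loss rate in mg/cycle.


0.091 mg/cycle


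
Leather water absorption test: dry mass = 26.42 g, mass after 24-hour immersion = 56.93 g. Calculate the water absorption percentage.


115.5%

Water absorbed = 56.93 - 26.42 = 30.51 g
WA% = 30.51 / 26.42 x 100 = 115.5%


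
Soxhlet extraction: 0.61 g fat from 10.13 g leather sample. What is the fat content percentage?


Fat content = 0.61 / 10.13 x 100
Fat = 6.0%


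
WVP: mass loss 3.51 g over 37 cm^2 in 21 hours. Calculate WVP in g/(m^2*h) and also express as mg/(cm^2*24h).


WVP = 3.51 / (37 x 21) x 10000 = 45.17 g/(m^2*h)
Mass loss in mg = 3.51 x 1000 = 3510 mg
Per cm^2 per 24h in mg: 3510 x 24 / (37 x 21) = 84240 / 777 = 108.42 mg/(cm^2*24h)


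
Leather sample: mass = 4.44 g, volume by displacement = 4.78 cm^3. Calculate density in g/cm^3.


Density = mass / volume
Density = 4.44 / 4.78 = 0.929 g/cm^3


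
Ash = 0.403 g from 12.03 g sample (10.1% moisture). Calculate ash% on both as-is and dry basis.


As-is ash = 3.35%
Dry-basis ash = 3.73%


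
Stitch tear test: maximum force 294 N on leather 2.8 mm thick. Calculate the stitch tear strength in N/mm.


105.0 N/mm


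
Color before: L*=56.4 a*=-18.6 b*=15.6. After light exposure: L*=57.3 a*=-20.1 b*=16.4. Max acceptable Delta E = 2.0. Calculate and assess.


Delta E = 1.92
Passes: Yes

dL = 0.9, da = -1.5, db = 0.8
dE = sqrt((0.9)^2 + (-1.5)^2 + (0.8)^2) = 1.92
Max = 2.0
Passes: Yes


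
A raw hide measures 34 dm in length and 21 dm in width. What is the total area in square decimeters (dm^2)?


714 dm^2

Area = length x width
Area = 34 x 21 = 714 dm^2


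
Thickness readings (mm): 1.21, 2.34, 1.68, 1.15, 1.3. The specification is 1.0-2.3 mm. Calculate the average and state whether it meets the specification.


Average = 1.54 mm
Within specification: Yes


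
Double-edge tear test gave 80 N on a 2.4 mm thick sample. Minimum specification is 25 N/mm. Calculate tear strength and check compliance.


Tear strength = 80 / 2.4 = 33.3 N/mm
Required minimum = 25 N/mm
Compliant: Yes


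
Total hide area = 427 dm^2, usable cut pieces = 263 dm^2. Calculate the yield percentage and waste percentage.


Yield = 263 / 427 x 100 = 61.6%
Waste = 427 - 263 = 164 dm^2
Waste% = 100 - 61.6 = 38.4%


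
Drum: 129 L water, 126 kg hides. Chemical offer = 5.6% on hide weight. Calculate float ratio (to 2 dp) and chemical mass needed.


Float ratio = 129 / 126 = 1.02
Chemical = 126 x 5.6 / 100 = 7.056 kg


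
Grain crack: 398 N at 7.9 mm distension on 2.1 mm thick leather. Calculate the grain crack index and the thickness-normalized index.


Crack index = 50.4 N/mm
Normalized index = 24.0 N/mm per mm

Crack index = 398 / 7.9 = 50.4 N/mm
Normalized = 50.4 / 2.1 = 24.0 N/mm per mm


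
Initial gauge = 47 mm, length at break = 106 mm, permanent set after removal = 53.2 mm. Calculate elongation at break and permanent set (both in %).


Elongation at break = (106 - 47) / 47 x 100 = 125.5%
Permanent set = (53.2 - 47) / 47 x 100 = 13.2%


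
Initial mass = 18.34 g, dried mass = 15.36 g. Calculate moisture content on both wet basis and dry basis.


Moisture lost = 18.34 - 15.36 = 2.98 g
Wet basis MC = 2.98 / 18.34 x 100 = 16.2%
Dry basis MC = 2.98 / 15.36 x 100 = 19.4%


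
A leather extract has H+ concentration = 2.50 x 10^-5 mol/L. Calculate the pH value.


pH = 4.60


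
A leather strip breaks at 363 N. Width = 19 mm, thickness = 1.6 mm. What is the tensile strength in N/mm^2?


11.94 N/mm^2


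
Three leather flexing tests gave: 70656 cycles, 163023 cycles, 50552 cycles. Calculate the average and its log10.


Average = 94744 cycles
log10 = 4.98


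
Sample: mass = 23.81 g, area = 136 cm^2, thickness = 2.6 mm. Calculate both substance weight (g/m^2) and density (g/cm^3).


Substance weight = 1750.7 g/m^2
Density = 0.673 g/cm^3

SW = 23.81 / 136 x 10000 = 1750.7 g/m^2
Volume = 136 x 2.6 / 10 = 35.36 cm^3
Density = 23.81 / 35.36 = 0.673 g/cm^3


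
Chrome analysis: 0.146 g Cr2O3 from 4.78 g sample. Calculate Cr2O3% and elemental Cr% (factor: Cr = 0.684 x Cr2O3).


Cr2O3 = 3.05%
Cr = 2.09%

Cr2O3% = 0.146 / 4.78 x 100 = 3.05%
Cr% = 3.05 x 0.684 = 2.09%


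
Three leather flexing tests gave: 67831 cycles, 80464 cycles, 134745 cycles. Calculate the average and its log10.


Average = (67831 + 80464 + 134745) / 3 = 94347 cycles
log10(94347) = 4.97


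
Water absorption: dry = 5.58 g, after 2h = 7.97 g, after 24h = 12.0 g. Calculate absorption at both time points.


2h absorption = 42.8%
24h absorption = 115.1%


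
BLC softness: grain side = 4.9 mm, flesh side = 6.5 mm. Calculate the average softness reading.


5.70 mm

Average = (4.9 + 6.5) / 2
Average = 5.70 mm


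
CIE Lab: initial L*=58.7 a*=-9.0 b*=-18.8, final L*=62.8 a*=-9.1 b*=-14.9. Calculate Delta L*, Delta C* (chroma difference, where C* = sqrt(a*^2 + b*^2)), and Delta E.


Delta L* = 62.8 - 58.7 = 4.1
C1* = sqrt((-9.0)^2 + (-18.8)^2) = 20.843
C2* = sqrt((-9.1)^2 + (-14.9)^2) = 17.459
Delta C* = 17.459 - 20.843 = -3.38
Delta E = sqrt((4.1)^2 + (-0.1)^2 + (3.9)^2) = 5.66


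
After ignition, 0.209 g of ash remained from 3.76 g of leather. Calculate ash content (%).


Ash% = 0.209 / 3.76 x 100
Ash% = 5.56%


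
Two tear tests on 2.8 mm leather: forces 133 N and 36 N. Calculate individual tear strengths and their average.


Tear 1 = 47.5 N/mm
Tear 2 = 12.9 N/mm
Average = 30.2 N/mm

Tear 1 = 133 / 2.8 = 47.5 N/mm
Tear 2 = 36 / 2.8 = 12.9 N/mm
Average = (47.5 + 12.9) / 2 = 30.2 N/mm


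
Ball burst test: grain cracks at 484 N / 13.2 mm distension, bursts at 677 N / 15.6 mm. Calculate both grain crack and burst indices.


Crack index = 36.7 N/mm
Burst index = 43.4 N/mm

Crack index = 484 / 13.2 = 36.7 N/mm
Burst index = 677 / 15.6 = 43.4 N/mm


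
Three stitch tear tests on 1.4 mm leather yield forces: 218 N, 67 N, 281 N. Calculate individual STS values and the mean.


STS1 = 155.7 N/mm
STS2 = 47.9 N/mm
STS3 = 200.7 N/mm
Mean = 134.8 N/mm

STS1 = 218 / 1.4 = 155.7 N/mm
STS2 = 67 / 1.4 = 47.9 N/mm
STS3 = 281 / 1.4 = 200.7 N/mm
Mean = (155.7 + 47.9 + 200.7) / 3 = 134.8 N/mm


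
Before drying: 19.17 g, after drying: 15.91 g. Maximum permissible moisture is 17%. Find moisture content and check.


Moisture content = 17.0%
Acceptable: Yes


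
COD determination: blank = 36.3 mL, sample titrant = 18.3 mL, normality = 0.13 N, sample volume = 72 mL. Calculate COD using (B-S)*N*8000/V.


260.0 mg/L


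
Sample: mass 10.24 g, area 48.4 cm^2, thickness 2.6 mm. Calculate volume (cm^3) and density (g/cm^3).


Volume = 12.584 cm^3
Density = 0.814 g/cm^3

Thickness in cm = 2.6 / 10 = 0.26 cm
Volume = 48.4 x 0.26 = 12.584 cm^3
Density = 10.24 / 12.584 = 0.814 g/cm^3


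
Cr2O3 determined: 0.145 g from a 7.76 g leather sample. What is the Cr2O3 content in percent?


1.87%

Cr2O3% = 0.145 / 7.76 x 100
Cr2O3% = 1.87%


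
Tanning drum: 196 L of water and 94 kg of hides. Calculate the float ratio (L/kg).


Float ratio = water / hide weight
Ratio = 196 / 94 = 2.1


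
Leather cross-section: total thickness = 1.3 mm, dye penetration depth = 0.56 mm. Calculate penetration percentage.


Penetration% = 0.56 / 1.3 x 100
Penetration = 43.1%


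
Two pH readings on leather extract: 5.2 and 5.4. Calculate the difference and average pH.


Difference = |5.2 - 5.4| = 0.2
Average = (5.2 + 5.4) / 2 = 5.30


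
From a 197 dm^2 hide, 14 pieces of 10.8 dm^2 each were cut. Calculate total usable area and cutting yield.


Usable area = 151.2 dm^2
Yield = 76.8%

Total usable = 14 x 10.8 = 151.2 dm^2
Yield = 151.2 / 197 x 100 = 76.8%


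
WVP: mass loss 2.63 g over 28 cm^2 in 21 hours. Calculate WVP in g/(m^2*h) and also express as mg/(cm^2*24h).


WVP = 2.63 / (28 x 21) x 10000 = 44.73 g/(m^2*h)
Mass loss in mg = 2.63 x 1000 = 2630 mg
Per cm^2 per 24h in mg: 2630 x 24 / (28 x 21) = 63120 / 588 = 107.35 mg/(cm^2*24h)


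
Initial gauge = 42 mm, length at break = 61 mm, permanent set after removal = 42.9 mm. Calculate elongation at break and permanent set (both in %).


Elongation at break = 45.2%
Permanent set = 2.1%

Elongation at break = (61 - 42) / 42 x 100 = 45.2%
Permanent set = (42.9 - 42) / 42 x 100 = 2.1%


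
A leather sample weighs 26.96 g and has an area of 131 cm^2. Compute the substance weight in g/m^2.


2058.0 g/m^2

Substance weight = mass / area x 10000
SW = 26.96 / 131 x 10000
SW = 2058.0 g/m^2


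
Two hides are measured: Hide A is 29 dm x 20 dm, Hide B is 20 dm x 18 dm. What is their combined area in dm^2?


Hide A area = 29 x 20 = 580 dm^2
Hide B area = 20 x 18 = 360 dm^2
Total = 580 + 360 = 940 dm^2


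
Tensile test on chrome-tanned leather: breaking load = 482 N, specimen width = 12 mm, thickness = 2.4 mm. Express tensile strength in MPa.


Cross-section = 12 x 2.4 = 28.8 mm^2
TS = 482 / 28.8 = 16.74 MPa
(1 N/mm^2 = 1 MPa)


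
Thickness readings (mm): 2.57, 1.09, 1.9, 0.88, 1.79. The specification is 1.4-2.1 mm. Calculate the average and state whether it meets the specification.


Sum = 8.23
Average = 8.23 / 5 = 1.65 mm
Specification range: 1.4 to 2.1 mm
Within spec: Yes


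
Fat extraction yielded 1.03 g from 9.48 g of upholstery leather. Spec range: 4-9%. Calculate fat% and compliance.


Fat content = 10.9%
Compliant: No

Fat% = 1.03 / 9.48 x 100 = 10.9%
Spec range: 4-9%
Compliant: No


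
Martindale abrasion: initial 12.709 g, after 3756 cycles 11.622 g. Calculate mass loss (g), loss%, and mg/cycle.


Loss = 12.709 - 11.622 = 1.087 g
Loss% = 1.087 / 12.709 x 100 = 8.55%
Rate = 1.087 / 3756 x 1000 = 0.289 mg/cycle


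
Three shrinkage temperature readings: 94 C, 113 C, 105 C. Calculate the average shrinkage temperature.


Average = (94 + 113 + 105) / 3
Average = 312 / 3 = 104.0 C


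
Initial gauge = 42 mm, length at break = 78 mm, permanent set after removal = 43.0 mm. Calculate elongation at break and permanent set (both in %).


Elongation at break = 85.7%
Permanent set = 2.4%


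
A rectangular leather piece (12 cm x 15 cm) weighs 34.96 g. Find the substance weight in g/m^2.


1942.2 g/m^2

Area = 12 x 15 = 180 cm^2
SW = 34.96 / 180 x 10000 = 1942.2 g/m^2


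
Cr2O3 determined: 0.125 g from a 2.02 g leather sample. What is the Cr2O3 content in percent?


Cr2O3% = 0.125 / 2.02 x 100
Cr2O3% = 6.19%


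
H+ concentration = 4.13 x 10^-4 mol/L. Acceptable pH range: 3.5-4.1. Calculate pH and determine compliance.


pH = 3.38
Compliant: No

pH = -log10(4.13 x 10^-4) = 3.38
Range: 3.5 to 4.1
Compliant: No


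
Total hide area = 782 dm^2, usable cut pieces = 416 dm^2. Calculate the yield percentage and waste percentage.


Yield = 416 / 782 x 100 = 53.2%
Waste = 782 - 416 = 366 dm^2
Waste% = 100 - 53.2 = 46.8%


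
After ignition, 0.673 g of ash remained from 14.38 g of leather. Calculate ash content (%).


Ash% = 0.673 / 14.38 x 100
Ash% = 4.68%


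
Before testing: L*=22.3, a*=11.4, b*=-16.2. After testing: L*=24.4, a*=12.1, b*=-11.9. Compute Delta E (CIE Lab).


Delta E = 4.84


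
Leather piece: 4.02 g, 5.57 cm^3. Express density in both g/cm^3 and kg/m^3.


Density = 4.02 / 5.57 = 0.722 g/cm^3
Convert: 0.722 x 1000 = 722 kg/m^3


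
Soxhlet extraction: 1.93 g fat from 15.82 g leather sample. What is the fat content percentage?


12.2%


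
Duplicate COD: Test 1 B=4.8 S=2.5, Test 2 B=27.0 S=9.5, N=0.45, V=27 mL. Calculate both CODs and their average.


COD1 = 306.7 mg/L
COD2 = 2333.3 mg/L
Average = 1320.0 mg/L

COD1 = (4.8 - 2.5) x 0.45 x 8000 / 27 = 306.7 mg/L
COD2 = (27.0 - 9.5) x 0.45 x 8000 / 27 = 2333.3 mg/L
Average = (306.7 + 2333.3) / 2 = 1320.0 mg/L


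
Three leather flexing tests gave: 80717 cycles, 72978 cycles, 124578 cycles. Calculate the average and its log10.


Average = (80717 + 72978 + 124578) / 3 = 92758 cycles
log10(92758) = 4.97


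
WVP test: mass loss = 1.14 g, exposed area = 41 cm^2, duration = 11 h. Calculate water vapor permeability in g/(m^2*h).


25.28 g/(m^2*h)


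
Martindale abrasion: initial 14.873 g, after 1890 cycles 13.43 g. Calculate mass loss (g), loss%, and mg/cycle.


Mass loss = 1.443 g
Loss = 9.70%
Rate = 0.763 mg/cycle

Loss = 14.873 - 13.43 = 1.443 g
Loss% = 1.443 / 14.873 x 100 = 9.70%
Rate = 1.443 / 1890 x 1000 = 0.763 mg/cycle


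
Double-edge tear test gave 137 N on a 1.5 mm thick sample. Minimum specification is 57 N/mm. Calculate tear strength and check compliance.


Tear strength = 137 / 1.5 = 91.3 N/mm
Required minimum = 57 N/mm
Compliant: Yes


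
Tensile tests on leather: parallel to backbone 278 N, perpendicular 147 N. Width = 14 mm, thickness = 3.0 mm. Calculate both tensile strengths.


Parallel = 6.62 N/mm^2
Perpendicular = 3.50 N/mm^2

Area = 14 x 3.0 = 42.0 mm^2
TS (parallel) = 278 / 42.0 = 6.62 N/mm^2
TS (perpendicular) = 147 / 42.0 = 3.50 N/mm^2


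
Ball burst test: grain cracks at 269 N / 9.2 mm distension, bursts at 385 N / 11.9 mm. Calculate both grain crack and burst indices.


Crack index = 29.2 N/mm
Burst index = 32.4 N/mm

Crack index = 269 / 9.2 = 29.2 N/mm
Burst index = 385 / 11.9 = 32.4 N/mm


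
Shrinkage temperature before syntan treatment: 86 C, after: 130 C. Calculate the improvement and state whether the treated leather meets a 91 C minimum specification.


Improvement = 130 - 86 = 44 C
Spec check: 130 C >= 91 C? Yes


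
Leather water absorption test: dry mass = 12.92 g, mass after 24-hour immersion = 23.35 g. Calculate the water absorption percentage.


80.7%

Water absorbed = 23.35 - 12.92 = 10.43 g
WA% = 10.43 / 12.92 x 100 = 80.7%


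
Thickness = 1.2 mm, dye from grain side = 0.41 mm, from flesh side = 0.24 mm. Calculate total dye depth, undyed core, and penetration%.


Total dyed = 0.65 mm
Undyed core = 0.55 mm
Penetration = 54.2%

Total dyed = 0.41 + 0.24 = 0.65 mm
Undyed core = 1.2 - 0.65 = 0.55 mm
Penetration = 0.65 / 1.2 x 100 = 54.2%


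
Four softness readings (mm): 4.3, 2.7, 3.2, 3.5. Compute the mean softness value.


3.43 mm


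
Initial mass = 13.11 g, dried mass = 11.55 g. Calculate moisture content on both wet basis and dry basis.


Moisture lost = 13.11 - 11.55 = 1.56 g
Wet basis MC = 1.56 / 13.11 x 100 = 11.9%
Dry basis MC = 1.56 / 11.55 x 100 = 13.5%


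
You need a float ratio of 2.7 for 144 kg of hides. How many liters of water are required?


388.8 L


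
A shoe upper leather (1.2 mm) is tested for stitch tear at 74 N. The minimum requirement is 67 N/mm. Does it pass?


STS = 74 / 1.2 = 61.7 N/mm
Minimum required: 67 N/mm
Passes: No


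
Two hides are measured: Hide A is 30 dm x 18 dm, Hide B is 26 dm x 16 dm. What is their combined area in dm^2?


Hide A area = 30 x 18 = 540 dm^2
Hide B area = 26 x 16 = 416 dm^2
Total = 540 + 416 = 956 dm^2


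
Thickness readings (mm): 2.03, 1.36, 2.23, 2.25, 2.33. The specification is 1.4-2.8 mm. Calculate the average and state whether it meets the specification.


Average = 2.04 mm
Within specification: Yes


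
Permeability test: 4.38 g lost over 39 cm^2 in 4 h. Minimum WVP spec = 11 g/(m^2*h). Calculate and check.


WVP = 4.38 / (39 x 4) x 10000 = 280.77 g/(m^2*h)
Minimum: 11 g/(m^2*h)
Meets spec: Yes


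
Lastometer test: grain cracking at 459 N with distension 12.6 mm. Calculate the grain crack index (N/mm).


Grain crack index = force / distension
Index = 459 / 12.6 = 36.4 N/mm


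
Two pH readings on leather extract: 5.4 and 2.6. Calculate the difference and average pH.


Difference = |5.4 - 2.6| = 2.8
Average = (5.4 + 2.6) / 2 = 4.00


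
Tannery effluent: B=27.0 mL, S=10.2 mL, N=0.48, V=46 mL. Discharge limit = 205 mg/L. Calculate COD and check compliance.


COD = (27.0 - 10.2) x 0.48 x 8000 / 46 = 1402.4 mg/L
Limit: 205 mg/L
Compliant: No


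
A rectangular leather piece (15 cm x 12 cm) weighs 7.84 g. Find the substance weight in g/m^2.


Area = 15 x 12 = 180 cm^2
SW = 7.84 / 180 x 10000 = 435.6 g/m^2


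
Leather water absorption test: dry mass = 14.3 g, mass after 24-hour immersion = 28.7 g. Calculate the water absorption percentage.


Water absorbed = 28.7 - 14.3 = 14.40 g
WA% = 14.40 / 14.3 x 100 = 100.7%


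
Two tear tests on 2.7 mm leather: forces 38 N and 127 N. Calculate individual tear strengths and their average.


Tear 1 = 38 / 2.7 = 14.1 N/mm
Tear 2 = 127 / 2.7 = 47.0 N/mm
Average = (14.1 + 47.0) / 2 = 30.6 N/mm


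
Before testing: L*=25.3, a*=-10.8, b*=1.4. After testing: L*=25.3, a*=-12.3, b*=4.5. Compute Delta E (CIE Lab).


dL = 25.3 - 25.3 = 0.0
da = -12.3 - (-10.8) = -1.5
db = 4.5 - 1.4 = 3.1
dE = sqrt((0.0)^2 + (-1.5)^2 + (3.1)^2) = 3.44


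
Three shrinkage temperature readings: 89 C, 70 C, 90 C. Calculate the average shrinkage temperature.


Average = (89 + 70 + 90) / 3
Average = 249 / 3 = 83.0 C


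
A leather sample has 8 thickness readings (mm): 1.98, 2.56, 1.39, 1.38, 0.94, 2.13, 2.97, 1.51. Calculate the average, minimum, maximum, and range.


Sum = 14.86
Average = 14.86 / 8 = 1.86 mm
Minimum = 0.94 mm
Maximum = 2.97 mm
Range = 2.97 - 0.94 = 2.03 mm


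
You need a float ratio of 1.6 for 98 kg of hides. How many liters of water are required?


156.8 L

Water = hide weight x target ratio
Water = 98 x 1.6 = 156.8 L


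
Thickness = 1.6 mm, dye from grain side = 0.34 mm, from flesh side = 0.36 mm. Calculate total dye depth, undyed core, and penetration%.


Total dyed = 0.70 mm
Undyed core = 0.90 mm
Penetration = 43.8%

Total dyed = 0.34 + 0.36 = 0.70 mm
Undyed core = 1.6 - 0.70 = 0.90 mm
Penetration = 0.70 / 1.6 x 100 = 43.8%


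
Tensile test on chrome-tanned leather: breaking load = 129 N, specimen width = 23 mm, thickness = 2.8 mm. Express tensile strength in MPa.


2.00 MPa

Cross-section = 23 x 2.8 = 64.4 mm^2
TS = 129 / 64.4 = 2.00 MPa
(1 N/mm^2 = 1 MPa)


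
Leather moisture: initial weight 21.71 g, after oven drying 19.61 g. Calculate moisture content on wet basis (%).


9.7%

Moisture = 21.71 - 19.61 = 2.10 g
MC = 2.10 / 21.71 x 100 = 9.7%


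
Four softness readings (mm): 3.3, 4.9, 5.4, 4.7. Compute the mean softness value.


4.58 mm


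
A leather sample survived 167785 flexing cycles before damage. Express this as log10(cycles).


log10(167785) = 5.22


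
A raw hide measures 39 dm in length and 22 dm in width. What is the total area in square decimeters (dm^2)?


858 dm^2

Area = length x width
Area = 39 x 22 = 858 dm^2


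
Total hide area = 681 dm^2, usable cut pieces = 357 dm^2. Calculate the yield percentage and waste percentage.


Yield = 52.4%
Waste = 47.6%

Yield = 357 / 681 x 100 = 52.4%
Waste = 681 - 357 = 324 dm^2
Waste% = 100 - 52.4 = 47.6%


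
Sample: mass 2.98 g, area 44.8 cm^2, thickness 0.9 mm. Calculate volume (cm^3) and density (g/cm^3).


Volume = 4.032 cm^3
Density = 0.739 g/cm^3

Thickness in cm = 0.9 / 10 = 0.09 cm
Volume = 44.8 x 0.09 = 4.032 cm^3
Density = 2.98 / 4.032 = 0.739 g/cm^3


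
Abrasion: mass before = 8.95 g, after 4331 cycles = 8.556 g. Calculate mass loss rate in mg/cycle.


0.091 mg/cycle


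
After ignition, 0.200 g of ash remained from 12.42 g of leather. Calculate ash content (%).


1.61%

Ash% = 0.200 / 12.42 x 100
Ash% = 1.61%


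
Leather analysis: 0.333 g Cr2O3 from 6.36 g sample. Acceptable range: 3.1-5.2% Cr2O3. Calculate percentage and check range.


Cr2O3 = 5.24%
Within range: No


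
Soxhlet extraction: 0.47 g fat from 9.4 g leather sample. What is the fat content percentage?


Fat content = 0.47 / 9.4 x 100
Fat = 5.0%


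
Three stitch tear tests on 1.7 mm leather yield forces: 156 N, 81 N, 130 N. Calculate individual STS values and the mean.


STS1 = 91.8 N/mm
STS2 = 47.6 N/mm
STS3 = 76.5 N/mm
Mean = 72.0 N/mm


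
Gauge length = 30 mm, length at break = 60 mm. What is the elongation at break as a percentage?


Extension = 60 - 30 = 30 mm
Elongation = 30 / 30 x 100 = 100.0%


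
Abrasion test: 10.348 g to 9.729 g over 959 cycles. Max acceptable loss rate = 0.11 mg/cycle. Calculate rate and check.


Rate = 0.645 mg/cycle
Passes: No


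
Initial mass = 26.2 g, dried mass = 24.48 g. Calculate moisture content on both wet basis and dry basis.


Wet basis = 6.6%
Dry basis = 7.0%

Moisture lost = 26.2 - 24.48 = 1.72 g
Wet basis MC = 1.72 / 26.2 x 100 = 6.6%
Dry basis MC = 1.72 / 24.48 x 100 = 7.0%


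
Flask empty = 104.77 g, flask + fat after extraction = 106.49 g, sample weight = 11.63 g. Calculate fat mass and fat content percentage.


Fat mass = 106.49 - 104.77 = 1.72 g
Fat% = 1.72 / 11.63 x 100 = 14.8%


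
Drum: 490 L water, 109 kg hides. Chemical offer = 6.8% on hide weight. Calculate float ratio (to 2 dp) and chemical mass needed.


Float ratio = 490 / 109 = 4.50
Chemical = 109 x 6.8 / 100 = 7.412 kg


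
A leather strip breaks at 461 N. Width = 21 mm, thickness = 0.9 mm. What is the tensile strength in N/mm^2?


24.39 N/mm^2


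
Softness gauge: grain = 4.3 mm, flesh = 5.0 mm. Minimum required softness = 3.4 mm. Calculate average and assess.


Average = (4.3 + 5.0) / 2 = 4.65 mm
Minimum = 3.4 mm
Meets requirement: Yes


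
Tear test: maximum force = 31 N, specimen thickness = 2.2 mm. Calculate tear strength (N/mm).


Tear strength = force / thickness
Tear = 31 / 2.2 = 14.1 N/mm


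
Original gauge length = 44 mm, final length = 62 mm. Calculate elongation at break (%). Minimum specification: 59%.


Elongation = 40.9%
Meets spec: No


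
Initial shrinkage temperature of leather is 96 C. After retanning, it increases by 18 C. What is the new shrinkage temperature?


114 C


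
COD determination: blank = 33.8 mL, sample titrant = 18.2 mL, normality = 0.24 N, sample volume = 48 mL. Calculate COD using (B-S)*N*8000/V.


COD = (33.8 - 18.2) x 0.24 x 8000 / 48
COD = 15.6 x 0.24 x 8000 / 48
COD = 624.0 mg/L


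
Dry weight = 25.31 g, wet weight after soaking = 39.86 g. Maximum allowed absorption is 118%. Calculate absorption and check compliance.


WA = (39.86 - 25.31) / 25.31 x 100 = 57.5%
Maximum allowed: 118%
Compliant: Yes


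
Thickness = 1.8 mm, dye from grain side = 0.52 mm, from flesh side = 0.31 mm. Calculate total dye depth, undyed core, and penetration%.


Total dyed = 0.52 + 0.31 = 0.83 mm
Undyed core = 1.8 - 0.83 = 0.97 mm
Penetration = 0.83 / 1.8 x 100 = 46.1%


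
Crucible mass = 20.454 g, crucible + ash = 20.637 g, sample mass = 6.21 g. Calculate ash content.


Ash mass = 0.183 g
Ash content = 2.95%

Ash mass = 20.637 - 20.454 = 0.183 g
Ash% = 0.183 / 6.21 x 100 = 2.95%


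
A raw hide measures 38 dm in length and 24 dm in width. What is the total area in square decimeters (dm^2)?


912 dm^2

Area = length x width
Area = 38 x 24 = 912 dm^2


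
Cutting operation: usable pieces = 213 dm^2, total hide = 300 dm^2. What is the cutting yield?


71.0%


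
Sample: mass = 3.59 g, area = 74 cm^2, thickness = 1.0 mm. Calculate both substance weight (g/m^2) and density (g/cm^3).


Substance weight = 485.1 g/m^2
Density = 0.485 g/cm^3


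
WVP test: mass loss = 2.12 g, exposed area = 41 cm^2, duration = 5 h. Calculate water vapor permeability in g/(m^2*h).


103.41 g/(m^2*h)


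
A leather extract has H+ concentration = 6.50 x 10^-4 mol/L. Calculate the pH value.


pH = -log10[H+]
pH = -log10(6.50 x 10^-4) = 3.19


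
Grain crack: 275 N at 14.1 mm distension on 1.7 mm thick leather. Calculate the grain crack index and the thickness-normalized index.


Crack index = 19.5 N/mm
Normalized index = 11.5 N/mm per mm


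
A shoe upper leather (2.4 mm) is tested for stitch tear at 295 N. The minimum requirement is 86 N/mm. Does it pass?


STS = 295 / 2.4 = 122.9 N/mm
Minimum required: 86 N/mm
Passes: Yes


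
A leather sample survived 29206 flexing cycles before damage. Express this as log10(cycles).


4.47

log10(29206) = 4.47


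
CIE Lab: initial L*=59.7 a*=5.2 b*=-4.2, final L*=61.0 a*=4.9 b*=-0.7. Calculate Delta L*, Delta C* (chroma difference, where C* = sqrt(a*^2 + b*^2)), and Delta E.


Delta L* = 1.3
Delta C* = -1.73
Delta E = 3.75


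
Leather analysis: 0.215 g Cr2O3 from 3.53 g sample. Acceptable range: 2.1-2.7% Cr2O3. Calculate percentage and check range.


Cr2O3 = 6.09%
Within range: No

Cr2O3% = 0.215 / 3.53 x 100 = 6.09%
Acceptable range: 2.1 to 2.7%
Within range: No


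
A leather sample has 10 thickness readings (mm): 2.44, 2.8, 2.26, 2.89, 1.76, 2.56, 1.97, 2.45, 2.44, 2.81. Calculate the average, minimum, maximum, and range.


Average = 2.44 mm
Min = 1.76 mm
Max = 2.89 mm
Range = 1.13 mm


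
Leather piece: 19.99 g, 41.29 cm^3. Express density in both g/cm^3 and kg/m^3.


Density = 19.99 / 41.29 = 0.484 g/cm^3
Convert: 0.484 x 1000 = 484 kg/m^3


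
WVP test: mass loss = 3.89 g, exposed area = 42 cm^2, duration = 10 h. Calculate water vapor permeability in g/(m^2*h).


WVP = mass_loss / (area x time) x 10000
WVP = 3.89 / (42 x 10) x 10000
WVP = 3.89 / 420 x 10000 = 92.62 g/(m^2*h)


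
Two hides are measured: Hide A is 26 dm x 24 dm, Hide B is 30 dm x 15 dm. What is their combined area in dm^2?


1074 dm^2

Hide A area = 26 x 24 = 624 dm^2
Hide B area = 30 x 15 = 450 dm^2
Total = 624 + 450 = 1074 dm^2


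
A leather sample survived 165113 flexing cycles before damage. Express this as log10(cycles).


log10(165113) = 5.22


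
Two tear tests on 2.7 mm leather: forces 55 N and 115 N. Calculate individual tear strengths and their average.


Tear 1 = 55 / 2.7 = 20.4 N/mm
Tear 2 = 115 / 2.7 = 42.6 N/mm
Average = (20.4 + 42.6) / 2 = 31.5 N/mm


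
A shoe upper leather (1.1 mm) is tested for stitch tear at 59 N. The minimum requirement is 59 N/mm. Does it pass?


STS = 59 / 1.1 = 53.6 N/mm
Minimum required: 59 N/mm
Passes: No


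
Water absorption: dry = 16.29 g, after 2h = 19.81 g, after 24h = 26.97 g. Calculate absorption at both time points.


2h absorption = 21.6%
24h absorption = 65.6%


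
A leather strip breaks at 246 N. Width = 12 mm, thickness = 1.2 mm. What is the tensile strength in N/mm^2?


Cross-sectional area = 12 x 1.2 = 14.4 mm^2
Tensile strength = 246 / 14.4 = 17.08 N/mm^2


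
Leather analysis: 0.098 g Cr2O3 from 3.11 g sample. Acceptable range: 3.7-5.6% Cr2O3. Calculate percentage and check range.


Cr2O3% = 0.098 / 3.11 x 100 = 3.15%
Acceptable range: 3.7 to 5.6%
Within range: No


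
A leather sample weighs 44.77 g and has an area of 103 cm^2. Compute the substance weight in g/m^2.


4346.6 g/m^2


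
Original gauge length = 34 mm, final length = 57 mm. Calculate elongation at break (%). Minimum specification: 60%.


Elongation = 67.6%
Meets spec: Yes


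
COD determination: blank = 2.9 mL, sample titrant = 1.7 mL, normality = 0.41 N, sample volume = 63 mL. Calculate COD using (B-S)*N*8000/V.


62.5 mg/L


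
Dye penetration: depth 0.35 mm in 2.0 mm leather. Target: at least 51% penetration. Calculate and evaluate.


Penetration = 0.35 / 2.0 x 100 = 17.5%
Target: 51%
Meets target: No


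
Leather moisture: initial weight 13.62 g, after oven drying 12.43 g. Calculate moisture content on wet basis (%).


Moisture = 13.62 - 12.43 = 1.19 g
MC = 1.19 / 13.62 x 100 = 8.7%


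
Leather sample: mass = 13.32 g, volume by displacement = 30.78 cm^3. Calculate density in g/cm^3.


Density = mass / volume
Density = 13.32 / 30.78 = 0.433 g/cm^3


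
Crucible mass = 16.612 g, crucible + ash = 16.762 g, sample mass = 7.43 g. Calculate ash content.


Ash mass = 16.762 - 16.612 = 0.150 g
Ash% = 0.150 / 7.43 x 100 = 2.02%


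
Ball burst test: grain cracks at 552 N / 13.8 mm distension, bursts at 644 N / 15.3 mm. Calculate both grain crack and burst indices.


Crack index = 40.0 N/mm
Burst index = 42.1 N/mm


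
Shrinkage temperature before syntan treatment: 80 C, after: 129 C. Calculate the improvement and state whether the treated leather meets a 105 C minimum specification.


Improvement = 129 - 80 = 49 C
Spec check: 129 C >= 105 C? Yes


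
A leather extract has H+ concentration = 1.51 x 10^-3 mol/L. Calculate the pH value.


pH = -log10[H+]
pH = -log10(1.51 x 10^-3) = 2.82


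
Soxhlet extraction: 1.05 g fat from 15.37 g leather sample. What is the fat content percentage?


Fat content = 1.05 / 15.37 x 100
Fat = 6.8%


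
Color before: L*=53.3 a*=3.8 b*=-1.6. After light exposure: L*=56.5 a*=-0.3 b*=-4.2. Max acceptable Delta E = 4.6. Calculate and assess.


Delta E = 5.81
Passes: No

dL = 3.2, da = -4.1, db = -2.6
dE = sqrt((3.2)^2 + (-4.1)^2 + (-2.6)^2) = 5.81
Max = 4.6
Passes: No


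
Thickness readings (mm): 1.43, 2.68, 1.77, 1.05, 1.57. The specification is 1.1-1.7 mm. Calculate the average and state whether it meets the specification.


Average = 1.70 mm
Within specification: Yes


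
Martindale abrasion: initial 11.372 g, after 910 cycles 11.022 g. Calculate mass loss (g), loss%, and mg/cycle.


Mass loss = 0.350 g
Loss = 3.08%
Rate = 0.385 mg/cycle

Loss = 11.372 - 11.022 = 0.350 g
Loss% = 0.350 / 11.372 x 100 = 3.08%
Rate = 0.350 / 910 x 1000 = 0.385 mg/cycle


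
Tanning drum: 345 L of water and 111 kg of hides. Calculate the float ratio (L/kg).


3.1


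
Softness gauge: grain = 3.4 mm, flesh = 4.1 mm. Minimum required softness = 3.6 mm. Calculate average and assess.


Average softness = 3.75 mm
Meets requirement: Yes

Average = (3.4 + 4.1) / 2 = 3.75 mm
Minimum = 3.6 mm
Meets requirement: Yes


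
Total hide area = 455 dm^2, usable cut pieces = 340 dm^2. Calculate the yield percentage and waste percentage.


Yield = 74.7%
Waste = 25.3%

Yield = 340 / 455 x 100 = 74.7%
Waste = 455 - 340 = 115 dm^2
Waste% = 100 - 74.7 = 25.3%


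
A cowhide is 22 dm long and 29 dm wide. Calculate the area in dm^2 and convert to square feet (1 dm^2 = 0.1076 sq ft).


638 dm^2
68.65 sq ft

Area = 22 x 29 = 638 dm^2
Conversion: 638 x 0.1076 = 68.65 sq ft


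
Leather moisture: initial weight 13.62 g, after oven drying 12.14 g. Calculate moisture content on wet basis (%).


Moisture = 13.62 - 12.14 = 1.48 g
MC = 1.48 / 13.62 x 100 = 10.9%


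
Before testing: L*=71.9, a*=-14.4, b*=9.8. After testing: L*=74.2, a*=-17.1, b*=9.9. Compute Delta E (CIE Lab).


dL = 74.2 - 71.9 = 2.3
da = -17.1 - (-14.4) = -2.7
db = 9.9 - 9.8 = 0.1
dE = sqrt((2.3)^2 + (-2.7)^2 + (0.1)^2) = 3.55


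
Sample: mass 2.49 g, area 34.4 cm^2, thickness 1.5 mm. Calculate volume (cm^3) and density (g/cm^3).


Volume = 5.160 cm^3
Density = 0.483 g/cm^3

Thickness in cm = 1.5 / 10 = 0.15 cm
Volume = 34.4 x 0.15 = 5.160 cm^3
Density = 2.49 / 5.160 = 0.483 g/cm^3


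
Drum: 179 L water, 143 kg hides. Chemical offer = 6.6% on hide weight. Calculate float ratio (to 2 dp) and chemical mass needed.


Float ratio = 1.25
Chemical needed = 9.438 kg


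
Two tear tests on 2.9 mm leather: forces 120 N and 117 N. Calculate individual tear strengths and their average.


Tear 1 = 120 / 2.9 = 41.4 N/mm
Tear 2 = 117 / 2.9 = 40.3 N/mm
Average = (41.4 + 40.3) / 2 = 40.9 N/mm


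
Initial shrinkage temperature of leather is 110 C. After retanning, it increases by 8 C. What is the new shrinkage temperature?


118 C


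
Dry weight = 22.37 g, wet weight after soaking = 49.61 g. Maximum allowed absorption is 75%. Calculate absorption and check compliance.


WA = (49.61 - 22.37) / 22.37 x 100 = 121.8%
Maximum allowed: 75%
Compliant: No


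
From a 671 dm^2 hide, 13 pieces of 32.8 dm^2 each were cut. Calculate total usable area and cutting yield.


Usable area = 426.4 dm^2
Yield = 63.5%

Total usable = 13 x 32.8 = 426.4 dm^2
Yield = 426.4 / 671 x 100 = 63.5%


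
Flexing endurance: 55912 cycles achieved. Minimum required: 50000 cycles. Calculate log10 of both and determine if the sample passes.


Achieved: log10 = 4.75
Required: log10 = 4.70
Passes: Yes

log10(55912) = 4.75
log10(50000) = 4.70
Passes: Yes


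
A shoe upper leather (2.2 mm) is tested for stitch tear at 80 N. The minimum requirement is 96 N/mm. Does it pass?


STS = 80 / 2.2 = 36.4 N/mm
Minimum required: 96 N/mm
Passes: No
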